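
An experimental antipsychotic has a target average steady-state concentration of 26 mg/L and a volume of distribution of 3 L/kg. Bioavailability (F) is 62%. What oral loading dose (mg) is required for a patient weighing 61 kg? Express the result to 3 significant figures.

Vd(total) = 61 kg × 3 L/kg = 183.0 L
LD = Vd × C / F = 183.0 × 26.00 / 0.62 = 7674 mg

7670 mg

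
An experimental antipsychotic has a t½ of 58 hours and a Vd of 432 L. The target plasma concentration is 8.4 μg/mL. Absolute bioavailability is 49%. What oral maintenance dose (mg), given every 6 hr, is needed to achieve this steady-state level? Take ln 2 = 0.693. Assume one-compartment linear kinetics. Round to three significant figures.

531 mg

CL = ln 2 · Vd / t½ = 0.693 × 432.0 / 58 = 5.162 L/h
D = CL × Css × τ / F = 5.162 × 8.4 × 6 / 0.49 = 530.9 mg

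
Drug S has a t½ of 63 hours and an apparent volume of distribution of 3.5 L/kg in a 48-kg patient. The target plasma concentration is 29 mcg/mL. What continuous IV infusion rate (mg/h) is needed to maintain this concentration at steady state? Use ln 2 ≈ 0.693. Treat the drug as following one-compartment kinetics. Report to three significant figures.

Vd = 3.5 L/kg × 48 kg = 168.0 L
CL = 0.693 × Vd / t½ = 0.693 × 168.0 / 63 = 1.848 L/h
Infusion rate = CL × Css = 1.848 × 29 = 53.59 mg/h

53.6 mg/h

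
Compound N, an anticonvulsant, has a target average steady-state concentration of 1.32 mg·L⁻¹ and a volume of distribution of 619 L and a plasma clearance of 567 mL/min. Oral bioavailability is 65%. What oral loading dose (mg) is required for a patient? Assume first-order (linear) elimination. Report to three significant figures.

1260 mg

LD = Vd × C / F = 619.0 × 1.320 / 0.65 = 1257 mg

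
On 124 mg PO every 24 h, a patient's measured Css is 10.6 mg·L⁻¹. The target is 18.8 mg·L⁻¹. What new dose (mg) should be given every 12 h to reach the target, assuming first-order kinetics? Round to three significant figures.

For first-order elimination, Css ∝ F·D/(CL·τ); F and CL are unchanged, so Css ∝ D/τ.
D₂ = D₁ × (Css,target / Css,current) × (τ₂/τ₁) = 124 × (18.8/10.6) × (12/24) = 110.0 mg

110 mg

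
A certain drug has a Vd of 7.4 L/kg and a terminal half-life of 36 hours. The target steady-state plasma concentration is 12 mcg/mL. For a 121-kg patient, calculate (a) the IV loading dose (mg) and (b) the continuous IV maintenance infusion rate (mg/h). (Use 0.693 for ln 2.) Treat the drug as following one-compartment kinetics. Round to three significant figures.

(a) 10700 mg; (b) 207 mg/h

Total Vd = 7.4 × 121 = 895.4 L
LD = Vd × C = 895.4 × 12 = 10740 mg
CL = 0.693 × Vd / t½ = 0.693 × 895.4 / 36 = 17.24 L/h
Infusion rate = CL × Css = 17.24 × 12 = 206.9 mg/h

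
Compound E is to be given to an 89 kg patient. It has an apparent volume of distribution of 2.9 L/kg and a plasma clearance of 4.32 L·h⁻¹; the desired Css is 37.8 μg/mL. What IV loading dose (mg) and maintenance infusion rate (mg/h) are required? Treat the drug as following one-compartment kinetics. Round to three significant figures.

(a) 9760 mg; (b) 163 mg/h

Total Vd = 2.9 × 89 = 258.1 L
Loading dose = Vd × C = 258.1 × 37.8 = 9756 mg
Maintenance: replace elimination → rate = CL × Css = 4.320 × 37.8 = 163.3 mg/h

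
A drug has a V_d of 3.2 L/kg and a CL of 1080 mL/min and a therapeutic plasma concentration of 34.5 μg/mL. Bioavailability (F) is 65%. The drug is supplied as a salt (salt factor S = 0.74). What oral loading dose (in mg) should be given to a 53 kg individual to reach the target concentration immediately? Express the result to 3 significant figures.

12200 mg

Vd(total) = 53 kg × 3.2 L/kg = 169.6 L
LD is governed by Vd — clearance does not enter the loading-dose calculation.
LD = Vd × C / F / S = 169.6 × 34.50 / 0.65 / 0.74 = 12160 mg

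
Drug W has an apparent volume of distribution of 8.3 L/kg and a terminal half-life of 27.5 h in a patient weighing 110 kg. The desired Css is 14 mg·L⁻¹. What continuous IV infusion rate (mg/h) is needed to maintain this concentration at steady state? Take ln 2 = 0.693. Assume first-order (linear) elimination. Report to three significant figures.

322 mg/h

Total Vd = 8.3 × 110 = 913.0 L
k = 0.693/27.5 = 0.02520 h⁻¹, so CL = k·Vd = 0.02520 × 913.0 = 23.01 L/h
Infusion rate = CL × Css = 23.01 × 14 = 322.1 mg/h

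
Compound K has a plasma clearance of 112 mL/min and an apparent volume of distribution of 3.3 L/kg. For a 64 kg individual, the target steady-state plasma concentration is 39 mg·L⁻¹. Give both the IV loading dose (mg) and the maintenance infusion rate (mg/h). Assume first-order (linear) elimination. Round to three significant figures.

Total Vd = 3.3 × 64 = 211.2 L
LD = Vd · C_target = 211.2 × 39 = 8237 mg
Convert clearance: 112 mL/min × 60 min/h ÷ 1000 mL/L = 6.720 L/h
Infusion rate = 6.720 L/h × 39 mg/L = 262.1 mg/h

(a) 8240 mg; (b) 262 mg/h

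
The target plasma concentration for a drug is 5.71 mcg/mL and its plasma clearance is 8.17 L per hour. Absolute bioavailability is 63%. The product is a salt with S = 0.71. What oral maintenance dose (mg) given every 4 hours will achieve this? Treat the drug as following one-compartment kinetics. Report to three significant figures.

D = CL × Css × τ / F / S = 8.170 × 5.71 × 4 / 0.63 / 0.71 = 417.2 mg

417 mg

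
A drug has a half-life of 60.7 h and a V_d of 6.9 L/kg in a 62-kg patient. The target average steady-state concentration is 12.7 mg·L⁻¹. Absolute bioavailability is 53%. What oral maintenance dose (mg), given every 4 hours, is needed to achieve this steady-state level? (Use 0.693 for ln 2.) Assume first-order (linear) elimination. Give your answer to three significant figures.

Total Vd = 6.9 × 62 = 427.8 L
k = 0.693/60.7 = 0.01142 h⁻¹, so CL = k·Vd = 0.01142 × 427.8 = 4.885 L/h
D = CL × Css × τ / F = 4.885 × 12.7 × 4 / 0.53 = 468.2 mg

468 mg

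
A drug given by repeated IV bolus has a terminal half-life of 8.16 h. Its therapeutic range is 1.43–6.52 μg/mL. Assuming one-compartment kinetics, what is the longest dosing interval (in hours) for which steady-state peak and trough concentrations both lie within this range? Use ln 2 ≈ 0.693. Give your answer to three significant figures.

k = 0.693 / t½ = 0.693 / 8.16 = 0.08493 h⁻¹
Between IV bolus doses, concentration decays as C = C₀·e^(−kτ), so C_peak/C_trough = e^(kτ).
τ_max = ln(C_peak/C_trough) / k = ln(6.52/1.43) / 0.08493 = 1.517 / 0.08493 = 17.86 h

17.9 h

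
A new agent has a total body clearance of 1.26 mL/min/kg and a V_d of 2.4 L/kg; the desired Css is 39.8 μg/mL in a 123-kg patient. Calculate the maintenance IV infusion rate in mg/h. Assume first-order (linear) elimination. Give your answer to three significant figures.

370 mg/h

CL = 1.26 mL/min/kg × 123 kg = 155.0 mL/min = 155.0 × 60/1000 = 9.300 L/h
R₀ = 9.300 × 39.8 = 370.1 mg/h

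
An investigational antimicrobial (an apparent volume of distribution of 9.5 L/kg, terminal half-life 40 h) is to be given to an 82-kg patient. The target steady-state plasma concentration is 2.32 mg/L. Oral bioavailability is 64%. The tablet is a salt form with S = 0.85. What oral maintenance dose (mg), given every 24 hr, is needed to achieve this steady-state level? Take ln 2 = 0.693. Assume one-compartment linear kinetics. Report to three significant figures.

Total Vd = 9.5 × 82 = 779.0 L
CL = ln 2 · Vd / t½ = 0.693 × 779.0 / 40 = 13.50 L/h
D = CL × Css × τ / F / S = 13.50 × 2.32 × 24 / 0.64 / 0.85 = 1382 mg

1380 mg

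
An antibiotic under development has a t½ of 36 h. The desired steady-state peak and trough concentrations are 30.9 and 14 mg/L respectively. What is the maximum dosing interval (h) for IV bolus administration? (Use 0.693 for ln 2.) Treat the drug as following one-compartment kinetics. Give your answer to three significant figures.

k = 0.693 / t½ = 0.693 / 36 = 0.01925 h⁻¹
Between IV bolus doses, concentration decays as C = C₀·e^(−kτ), so C_peak/C_trough = e^(kτ).
τ_max = ln(C_peak/C_trough) / k = ln(30.9/14) / 0.01925 = 0.7917 / 0.01925 = 41.13 h

41.1 h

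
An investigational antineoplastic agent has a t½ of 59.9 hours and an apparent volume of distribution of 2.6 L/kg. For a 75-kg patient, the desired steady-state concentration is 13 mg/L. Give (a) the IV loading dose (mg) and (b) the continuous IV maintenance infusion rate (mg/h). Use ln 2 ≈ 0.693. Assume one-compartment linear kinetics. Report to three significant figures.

(a) 2540 mg; (b) 29.3 mg/h

Vd(total) = 75 kg × 2.6 L/kg = 195.0 L
LD = Vd × C = 195.0 × 13 = 2535 mg
CL = 0.693 × Vd / t½ = 0.693 × 195.0 / 59.9 = 2.256 L/h
Infusion rate = CL × Css = 2.256 × 13 = 29.33 mg/h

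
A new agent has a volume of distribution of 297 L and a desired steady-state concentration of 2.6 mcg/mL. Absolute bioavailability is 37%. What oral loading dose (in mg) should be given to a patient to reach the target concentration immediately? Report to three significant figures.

The loading dose fills Vd to the target concentration.
LD = Vd × C / F = 297.0 × 2.600 / 0.37 = 2087 mg

2090 mg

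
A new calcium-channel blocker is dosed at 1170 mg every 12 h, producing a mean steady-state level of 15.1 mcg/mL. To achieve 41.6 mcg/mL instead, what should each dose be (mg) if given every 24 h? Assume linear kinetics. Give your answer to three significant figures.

6450 mg

For first-order elimination, Css ∝ F·D/(CL·τ); F and CL are unchanged, so Css ∝ D/τ.
D₂ = D₁ × (Css,target / Css,current) × (τ₂/τ₁) = 1170 × (41.6/15.1) × (24/12) = 6447 mg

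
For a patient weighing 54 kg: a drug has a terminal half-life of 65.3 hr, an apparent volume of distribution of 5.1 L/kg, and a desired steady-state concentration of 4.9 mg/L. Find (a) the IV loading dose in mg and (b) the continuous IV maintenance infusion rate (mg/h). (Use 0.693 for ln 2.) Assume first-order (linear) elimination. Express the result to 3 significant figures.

(a) 1350 mg; (b) 14.3 mg/h

Vd(total) = 54 kg × 5.1 L/kg = 275.4 L
LD = Vd × C = 275.4 × 4.9 = 1349 mg
CL = 0.693 × Vd / t½ = 0.693 × 275.4 / 65.3 = 2.923 L/h
Infusion rate = CL × Css = 2.923 × 4.9 = 14.32 mg/h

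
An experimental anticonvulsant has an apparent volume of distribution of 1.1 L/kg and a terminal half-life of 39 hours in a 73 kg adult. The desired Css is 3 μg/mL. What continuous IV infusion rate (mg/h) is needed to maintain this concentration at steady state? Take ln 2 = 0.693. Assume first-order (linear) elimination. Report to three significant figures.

4.28 mg/h

Vd(total) = 73 kg × 1.1 L/kg = 80.30 L
CL = 0.693 × Vd / t½ = 0.693 × 80.30 / 39 = 1.427 L/h
Infusion rate = CL × Css = 1.427 × 3 = 4.281 mg/h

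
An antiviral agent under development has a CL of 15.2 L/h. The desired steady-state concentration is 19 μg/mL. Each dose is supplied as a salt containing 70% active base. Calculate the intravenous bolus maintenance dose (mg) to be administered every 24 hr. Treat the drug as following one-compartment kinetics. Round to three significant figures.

9900 mg

D = CL × Css × τ / S = 15.20 × 19 × 24 / 0.7 = 9902 mg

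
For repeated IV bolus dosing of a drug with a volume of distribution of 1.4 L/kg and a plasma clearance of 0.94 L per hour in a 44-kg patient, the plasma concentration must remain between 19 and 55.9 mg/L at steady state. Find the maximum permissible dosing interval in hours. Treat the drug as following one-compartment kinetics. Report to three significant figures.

70.7 h

Vd(total) = 44 kg × 1.4 L/kg = 61.60 L
k = CL / Vd = 0.9400 / 61.60 = 0.01526 h⁻¹
Between IV bolus doses, concentration decays as C = C₀·e^(−kτ), so C_peak/C_trough = e^(kτ).
τ_max = ln(C_peak/C_trough) / k = ln(55.9/19) / 0.01526 = 1.079 / 0.01526 = 70.71 h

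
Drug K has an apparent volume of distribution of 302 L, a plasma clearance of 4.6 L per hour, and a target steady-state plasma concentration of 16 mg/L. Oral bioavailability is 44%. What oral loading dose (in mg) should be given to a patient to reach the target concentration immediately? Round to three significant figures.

LD = Vd × C / F = 302.0 × 16.00 / 0.44 = 10980 mg

11000 mg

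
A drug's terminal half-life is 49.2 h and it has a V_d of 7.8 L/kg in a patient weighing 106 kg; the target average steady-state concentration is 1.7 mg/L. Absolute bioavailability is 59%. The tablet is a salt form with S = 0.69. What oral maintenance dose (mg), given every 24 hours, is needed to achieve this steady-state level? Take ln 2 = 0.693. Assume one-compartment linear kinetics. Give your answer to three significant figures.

1170 mg

Vd(total) = 106 kg × 7.8 L/kg = 826.8 L
CL = 0.693 × Vd / t½ = 0.693 × 826.8 / 49.2 = 11.65 L/h
D = CL × Css × τ / F / S = 11.65 × 1.7 × 24 / 0.59 / 0.69 = 1168 mg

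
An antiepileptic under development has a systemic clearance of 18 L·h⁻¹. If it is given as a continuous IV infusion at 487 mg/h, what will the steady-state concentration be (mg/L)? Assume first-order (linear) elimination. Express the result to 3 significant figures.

27.1 mg/L

Css = rate / CL = 487 / 18.00 = 27.06 mg/L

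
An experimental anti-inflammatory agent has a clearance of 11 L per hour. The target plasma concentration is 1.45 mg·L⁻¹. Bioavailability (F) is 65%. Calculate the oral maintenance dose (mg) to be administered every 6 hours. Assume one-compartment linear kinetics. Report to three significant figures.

147 mg

D = CL × Css × τ / F = 11.00 × 1.45 × 6 / 0.65 = 147.2 mg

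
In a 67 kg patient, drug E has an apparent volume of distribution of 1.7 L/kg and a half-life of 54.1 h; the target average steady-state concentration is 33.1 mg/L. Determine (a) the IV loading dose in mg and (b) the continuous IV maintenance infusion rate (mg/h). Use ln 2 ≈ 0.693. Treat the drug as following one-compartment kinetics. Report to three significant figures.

Vd(total) = 67 kg × 1.7 L/kg = 113.9 L
LD = Vd × C = 113.9 × 33.1 = 3770 mg
CL = 0.693 × Vd / t½ = 0.693 × 113.9 / 54.1 = 1.459 L/h
Infusion rate = CL × Css = 1.459 × 33.1 = 48.29 mg/h

(a) 3770 mg; (b) 48.3 mg/h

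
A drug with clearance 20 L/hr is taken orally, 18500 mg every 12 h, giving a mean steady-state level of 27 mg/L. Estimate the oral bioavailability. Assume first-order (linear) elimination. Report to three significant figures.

F·D/τ = CL·Css at steady state → F = CL·Css·τ / D.
F = 20 × 27 × 12 / 18500 = 0.350

0.350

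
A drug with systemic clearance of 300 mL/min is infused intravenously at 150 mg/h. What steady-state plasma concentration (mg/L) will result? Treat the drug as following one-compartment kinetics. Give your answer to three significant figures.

Convert clearance: 300 mL/min × 60 min/h ÷ 1000 mL/L = 18.00 L/h
Css = rate / CL = 150 / 18.00 = 8.333 mg/L

8.33 mg/L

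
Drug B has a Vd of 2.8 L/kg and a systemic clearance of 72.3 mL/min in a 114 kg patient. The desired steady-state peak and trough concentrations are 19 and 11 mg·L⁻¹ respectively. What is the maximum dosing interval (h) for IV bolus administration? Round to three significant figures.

40.2 h

Vd = 2.8 L/kg × 114 kg = 319.2 L
CL = 72.3 mL/min × 60/1000 = 4.338 L/h
k = CL / Vd = 4.338 / 319.2 = 0.01359 h⁻¹
Between IV bolus doses, concentration decays as C = C₀·e^(−kτ), so C_peak/C_trough = e^(kτ).
τ_max = ln(C_peak/C_trough) / k = ln(19/11) / 0.01359 = 0.5465 / 0.01359 = 40.21 h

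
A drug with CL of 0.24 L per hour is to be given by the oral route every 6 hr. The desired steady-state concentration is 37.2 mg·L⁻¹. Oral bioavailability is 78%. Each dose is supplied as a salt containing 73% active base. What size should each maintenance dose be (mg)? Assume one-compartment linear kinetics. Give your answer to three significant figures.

94.1 mg

At steady state, dose per interval replaces the amount cleared in that interval: F·S·D/τ = CL·Css.
D = CL × Css × τ / F / S = 0.2400 × 37.2 × 6 / 0.78 / 0.73 = 94.08 mg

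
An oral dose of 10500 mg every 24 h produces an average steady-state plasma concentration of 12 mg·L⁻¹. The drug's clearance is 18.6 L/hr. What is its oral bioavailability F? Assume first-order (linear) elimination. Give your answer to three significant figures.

F·D/τ = CL·Css at steady state → F = CL·Css·τ / D.
F = 18.6 × 12 × 24 / 10500 = 0.510

0.510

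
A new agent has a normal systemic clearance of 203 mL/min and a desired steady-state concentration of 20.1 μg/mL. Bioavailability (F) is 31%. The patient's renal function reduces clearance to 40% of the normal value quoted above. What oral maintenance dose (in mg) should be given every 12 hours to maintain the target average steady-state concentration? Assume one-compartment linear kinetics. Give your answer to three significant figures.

Convert clearance: 203 mL/min × 60 min/h ÷ 1000 mL/L = 12.18 L/h
Patient clearance = 0.4 × 12.18 = 4.872 L/h
D = CL × Css × τ / F = 4.872 × 20.1 × 12 / 0.31 = 3791 mg

3790 mg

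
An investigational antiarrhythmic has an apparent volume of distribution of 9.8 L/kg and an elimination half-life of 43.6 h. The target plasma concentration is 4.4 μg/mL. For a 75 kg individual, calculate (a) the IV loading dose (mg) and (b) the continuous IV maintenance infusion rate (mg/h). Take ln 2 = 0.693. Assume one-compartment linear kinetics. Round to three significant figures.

Vd(total) = 75 kg × 9.8 L/kg = 735.0 L
LD = Vd × C = 735.0 × 4.4 = 3234 mg
CL = 0.693 × Vd / t½ = 0.693 × 735.0 / 43.6 = 11.68 L/h
Infusion rate = CL × Css = 11.68 × 4.4 = 51.39 mg/h

(a) 3230 mg; (b) 51.4 mg/h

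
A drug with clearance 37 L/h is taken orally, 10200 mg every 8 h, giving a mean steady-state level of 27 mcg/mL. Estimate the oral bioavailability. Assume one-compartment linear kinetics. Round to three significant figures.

F·D/τ = CL·Css at steady state → F = CL·Css·τ / D.
F = 37 × 27 × 8 / 10200 = 0.784

0.784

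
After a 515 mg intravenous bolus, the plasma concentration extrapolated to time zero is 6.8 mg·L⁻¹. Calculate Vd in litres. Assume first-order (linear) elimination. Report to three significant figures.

75.7 L

Immediately after an IV bolus, C₀ = Dose / Vd, so Vd = Dose / C₀.
Vd = 515 / 6.8 = 75.74 L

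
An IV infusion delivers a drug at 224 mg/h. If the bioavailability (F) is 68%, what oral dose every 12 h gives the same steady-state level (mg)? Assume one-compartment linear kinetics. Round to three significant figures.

3950 mg

To maintain the same Css, the systemic dosing rate must be unchanged: F·D/τ = infusion rate.
D = rate × τ / F = 224 × 12 / 0.68 = 3953 mg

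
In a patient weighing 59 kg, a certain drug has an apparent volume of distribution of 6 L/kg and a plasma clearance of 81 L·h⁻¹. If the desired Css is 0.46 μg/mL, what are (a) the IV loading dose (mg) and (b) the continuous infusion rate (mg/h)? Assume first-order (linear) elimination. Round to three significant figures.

(a) 163 mg; (b) 37.3 mg/h

Total Vd = 6 × 59 = 354.0 L
Loading dose = Vd × C = 354.0 × 0.46 = 162.8 mg
Maintenance infusion rate = CL × Css = 81.00 × 0.46 = 37.26 mg/h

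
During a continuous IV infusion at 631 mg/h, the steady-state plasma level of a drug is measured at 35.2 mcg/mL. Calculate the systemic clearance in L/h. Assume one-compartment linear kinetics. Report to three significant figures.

At steady state, infusion rate = CL × Css, so CL = rate / Css.
CL = 631 / 35.2 = 17.93 L/h

17.9 L/h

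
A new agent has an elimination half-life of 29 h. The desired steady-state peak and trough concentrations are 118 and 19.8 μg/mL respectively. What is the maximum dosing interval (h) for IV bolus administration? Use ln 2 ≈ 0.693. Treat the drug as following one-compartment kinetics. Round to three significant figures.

k = 0.693 / t½ = 0.693 / 29 = 0.02390 h⁻¹
Between IV bolus doses, concentration decays as C = C₀·e^(−kτ), so C_peak/C_trough = e^(kτ).
τ_max = ln(C_peak/C_trough) / k = ln(118/19.8) / 0.02390 = 1.785 / 0.02390 = 74.69 h

74.7 h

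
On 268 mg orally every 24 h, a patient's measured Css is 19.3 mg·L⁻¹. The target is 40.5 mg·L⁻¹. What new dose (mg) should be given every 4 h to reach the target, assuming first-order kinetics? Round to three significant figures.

93.7 mg

With linear kinetics, Css is proportional to dose rate (D/τ) at fixed clearance.
D₂ = D₁ × (Css,target / Css,current) × (τ₂/τ₁) = 268 × (40.5/19.3) × (4/24) = 93.73 mg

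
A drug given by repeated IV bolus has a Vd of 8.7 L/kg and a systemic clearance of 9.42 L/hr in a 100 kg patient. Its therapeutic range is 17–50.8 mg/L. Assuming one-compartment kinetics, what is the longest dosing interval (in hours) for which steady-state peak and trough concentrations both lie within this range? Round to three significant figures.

101 h

Total Vd = 8.7 × 100 = 870.0 L
k = CL / Vd = 9.420 / 870.0 = 0.01083 h⁻¹
Between IV bolus doses, concentration decays as C = C₀·e^(−kτ), so C_peak/C_trough = e^(kτ).
τ_max = ln(C_peak/C_trough) / k = ln(50.8/17) / 0.01083 = 1.095 / 0.01083 = 101.1 h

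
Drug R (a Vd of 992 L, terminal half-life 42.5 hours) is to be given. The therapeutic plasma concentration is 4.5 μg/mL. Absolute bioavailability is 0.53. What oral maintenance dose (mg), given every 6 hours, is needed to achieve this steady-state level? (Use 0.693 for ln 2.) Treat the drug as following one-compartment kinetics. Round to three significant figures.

CL = ln 2 · Vd / t½ = 0.693 × 992.0 / 42.5 = 16.18 L/h
D = CL × Css × τ / F = 16.18 × 4.5 × 6 / 0.53 = 824.3 mg

824 mg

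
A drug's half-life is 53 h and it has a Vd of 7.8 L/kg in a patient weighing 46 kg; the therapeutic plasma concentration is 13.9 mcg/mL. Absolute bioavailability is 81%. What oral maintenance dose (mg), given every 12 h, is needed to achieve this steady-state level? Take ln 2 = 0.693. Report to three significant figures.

Vd(total) = 46 kg × 7.8 L/kg = 358.8 L
k = 0.693/53 = 0.01308 h⁻¹, so CL = k·Vd = 0.01308 × 358.8 = 4.693 L/h
D = CL × Css × τ / F = 4.693 × 13.9 × 12 / 0.81 = 966.4 mg

966 mg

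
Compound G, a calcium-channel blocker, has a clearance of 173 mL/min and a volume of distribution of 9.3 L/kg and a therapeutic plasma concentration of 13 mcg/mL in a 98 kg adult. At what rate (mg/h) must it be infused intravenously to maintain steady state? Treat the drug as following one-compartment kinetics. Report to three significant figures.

135 mg/h

CL = 173 mL/min × 60/1000 = 10.38 L/h
Vd does not affect the maintenance rate; only clearance governs steady-state input.
Infusion rate = CL · Css = 10.38 L/h × 13 mg/L = 134.9 mg/h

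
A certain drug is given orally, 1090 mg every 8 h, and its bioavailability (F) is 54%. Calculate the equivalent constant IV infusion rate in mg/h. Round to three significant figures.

73.6 mg/h

Equivalent systemic input: infusion rate = F·D/τ.
Rate = 0.54 × 1090 / 8 = 73.58 mg/h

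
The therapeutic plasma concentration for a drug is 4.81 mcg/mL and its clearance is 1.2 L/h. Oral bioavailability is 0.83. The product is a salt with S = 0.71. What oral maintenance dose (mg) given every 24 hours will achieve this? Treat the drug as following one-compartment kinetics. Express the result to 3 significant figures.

At steady state, dose per interval replaces the amount cleared in that interval: F·S·D/τ = CL·Css.
D = CL × Css × τ / F / S = 1.200 × 4.81 × 24 / 0.83 / 0.71 = 235.1 mg

235 mg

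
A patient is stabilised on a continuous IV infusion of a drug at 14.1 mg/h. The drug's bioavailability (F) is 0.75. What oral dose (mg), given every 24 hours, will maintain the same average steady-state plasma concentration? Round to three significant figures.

To maintain the same Css, the systemic dosing rate must be unchanged: F·D/τ = infusion rate.
D = rate × τ / F = 14.1 × 24 / 0.75 = 451.2 mg

451 mg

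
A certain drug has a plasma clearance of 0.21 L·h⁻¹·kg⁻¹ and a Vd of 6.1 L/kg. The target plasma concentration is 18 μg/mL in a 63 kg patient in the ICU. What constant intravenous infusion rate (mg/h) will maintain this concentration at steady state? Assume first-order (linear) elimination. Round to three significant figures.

CL = 0.21 L·h⁻¹·kg⁻¹ × 63 kg = 13.23 L/h
Maintenance depends on clearance, not Vd — rate in must match rate out.
R₀ = 13.23 × 18 = 238.1 mg/h

238 mg/h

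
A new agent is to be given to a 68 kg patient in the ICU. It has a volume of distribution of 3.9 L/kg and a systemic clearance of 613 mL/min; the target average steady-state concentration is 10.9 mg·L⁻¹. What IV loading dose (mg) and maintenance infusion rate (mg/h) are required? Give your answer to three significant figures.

(a) 2890 mg; (b) 401 mg/h

Vd(total) = 68 kg × 3.9 L/kg = 265.2 L
Loading dose = Vd × C = 265.2 × 10.9 = 2891 mg
Convert clearance: 613 mL/min × 60 min/h ÷ 1000 mL/L = 36.78 L/h
Infusion rate = 36.78 L/h × 10.9 mg/L = 400.9 mg/h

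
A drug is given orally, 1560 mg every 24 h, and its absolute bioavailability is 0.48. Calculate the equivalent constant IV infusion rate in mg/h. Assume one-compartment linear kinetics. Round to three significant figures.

Equivalent systemic input: infusion rate = F·D/τ.
Rate = 0.48 × 1560 / 24 = 31.20 mg/h

31.2 mg/h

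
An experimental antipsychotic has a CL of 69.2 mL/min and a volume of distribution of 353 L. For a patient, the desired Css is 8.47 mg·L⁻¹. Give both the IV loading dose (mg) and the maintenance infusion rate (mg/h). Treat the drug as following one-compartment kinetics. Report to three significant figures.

LD = Vd · C_target = 353.0 × 8.47 = 2990 mg
Convert clearance: 69.2 mL/min × 60 min/h ÷ 1000 mL/L = 4.152 L/h
Maintenance: replace elimination → rate = CL × Css = 4.152 × 8.47 = 35.17 mg/h

(a) 2990 mg; (b) 35.2 mg/h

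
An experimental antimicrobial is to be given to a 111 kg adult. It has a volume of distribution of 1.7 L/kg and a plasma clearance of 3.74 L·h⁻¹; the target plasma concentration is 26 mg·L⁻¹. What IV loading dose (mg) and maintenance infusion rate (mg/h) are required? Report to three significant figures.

(a) 4910 mg; (b) 97.2 mg/h

Vd = 1.7 L/kg × 111 kg = 188.7 L
Loading: fill Vd to C_target → 188.7 L × 26 mg/L = 4906 mg
Maintenance infusion rate = CL × Css = 3.740 × 26 = 97.24 mg/h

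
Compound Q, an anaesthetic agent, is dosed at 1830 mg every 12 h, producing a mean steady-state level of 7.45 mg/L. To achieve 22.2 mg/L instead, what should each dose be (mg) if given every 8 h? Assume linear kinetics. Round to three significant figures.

3640 mg

With linear kinetics, Css is proportional to dose rate (D/τ) at fixed clearance.
D₂ = D₁ × (Css,target / Css,current) × (τ₂/τ₁) = 1830 × (22.2/7.45) × (8/12) = 3635 mg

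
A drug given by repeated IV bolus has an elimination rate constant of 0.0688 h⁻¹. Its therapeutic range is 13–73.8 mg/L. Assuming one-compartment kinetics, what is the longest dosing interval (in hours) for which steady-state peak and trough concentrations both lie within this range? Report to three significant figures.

25.2 h

Between IV bolus doses, concentration decays as C = C₀·e^(−kτ), so C_peak/C_trough = e^(kτ).
τ_max = ln(C_peak/C_trough) / k = ln(73.8/13) / 0.06880 = 1.736 / 0.06880 = 25.23 h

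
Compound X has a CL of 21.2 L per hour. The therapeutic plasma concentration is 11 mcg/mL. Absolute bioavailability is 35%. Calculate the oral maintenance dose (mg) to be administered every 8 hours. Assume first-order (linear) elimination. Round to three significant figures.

D = CL × Css × τ / F = 21.20 × 11 × 8 / 0.35 = 5330 mg

5330 mg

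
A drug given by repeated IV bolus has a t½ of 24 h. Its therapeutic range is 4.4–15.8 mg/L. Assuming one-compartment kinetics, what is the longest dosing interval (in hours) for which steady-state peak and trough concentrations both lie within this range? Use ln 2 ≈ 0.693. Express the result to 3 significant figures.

k = 0.693 / t½ = 0.693 / 24 = 0.02888 h⁻¹
Between IV bolus doses, concentration decays as C = C₀·e^(−kτ), so C_peak/C_trough = e^(kτ).
τ_max = ln(C_peak/C_trough) / k = ln(15.8/4.4) / 0.02888 = 1.278 / 0.02888 = 44.25 h

44.3 h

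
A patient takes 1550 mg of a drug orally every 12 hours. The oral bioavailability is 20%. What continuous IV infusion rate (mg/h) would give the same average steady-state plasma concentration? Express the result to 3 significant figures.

25.8 mg/h

Equivalent systemic input: infusion rate = F·D/τ.
Rate = 0.2 × 1550 / 12 = 25.83 mg/h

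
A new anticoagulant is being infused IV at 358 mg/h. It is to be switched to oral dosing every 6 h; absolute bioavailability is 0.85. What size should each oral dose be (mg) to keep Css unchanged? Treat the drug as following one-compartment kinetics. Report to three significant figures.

To maintain the same Css, the systemic dosing rate must be unchanged: F·D/τ = infusion rate.
D = rate × τ / F = 358 × 6 / 0.85 = 2527 mg

2530 mg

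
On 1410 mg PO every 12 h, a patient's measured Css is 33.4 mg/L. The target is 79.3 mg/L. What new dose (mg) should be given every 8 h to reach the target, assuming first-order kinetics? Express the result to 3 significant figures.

With linear kinetics, Css is proportional to dose rate (D/τ) at fixed clearance.
D₂ = D₁ × (Css,target / Css,current) × (τ₂/τ₁) = 1410 × (79.3/33.4) × (8/12) = 2232 mg

2230 mg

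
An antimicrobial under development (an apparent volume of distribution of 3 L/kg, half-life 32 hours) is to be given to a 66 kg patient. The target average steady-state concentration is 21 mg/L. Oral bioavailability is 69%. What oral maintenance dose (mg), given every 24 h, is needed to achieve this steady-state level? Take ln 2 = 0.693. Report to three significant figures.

3130 mg

Vd(total) = 66 kg × 3 L/kg = 198.0 L
CL = 0.693 × Vd / t½ = 0.693 × 198.0 / 32 = 4.288 L/h
D = CL × Css × τ / F = 4.288 × 21 × 24 / 0.69 = 3132 mg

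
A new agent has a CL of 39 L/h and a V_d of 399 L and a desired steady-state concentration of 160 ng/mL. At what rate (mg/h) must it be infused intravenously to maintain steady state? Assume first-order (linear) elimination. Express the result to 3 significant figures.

C = 160 ng/mL = 0.1600 mg/L
Vd does not affect the maintenance rate; only clearance governs steady-state input.
Infusion rate = CL · Css = 39.00 L/h × 0.16 mg/L = 6.240 mg/h

6.24 mg/h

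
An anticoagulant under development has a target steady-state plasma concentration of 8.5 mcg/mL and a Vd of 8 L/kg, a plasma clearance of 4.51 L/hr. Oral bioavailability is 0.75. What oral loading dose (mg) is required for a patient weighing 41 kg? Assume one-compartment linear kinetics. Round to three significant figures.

Vd(total) = 41 kg × 8 L/kg = 328.0 L
LD = Vd × C / F = 328.0 × 8.500 / 0.75 = 3717 mg

3720 mg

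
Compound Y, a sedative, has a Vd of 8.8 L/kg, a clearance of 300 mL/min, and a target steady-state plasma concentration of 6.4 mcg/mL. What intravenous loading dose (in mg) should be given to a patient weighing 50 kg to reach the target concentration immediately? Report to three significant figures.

Vd = 8.8 L/kg × 50 kg = 440.0 L
LD = Vd × C = 440.0 × 6.400 = 2816 mg

2820 mg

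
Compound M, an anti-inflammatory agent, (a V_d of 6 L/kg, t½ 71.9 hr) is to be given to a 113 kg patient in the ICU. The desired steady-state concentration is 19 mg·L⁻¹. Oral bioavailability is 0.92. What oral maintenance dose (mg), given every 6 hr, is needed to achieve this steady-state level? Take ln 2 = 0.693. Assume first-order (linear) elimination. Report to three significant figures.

Vd = 6 L/kg × 113 kg = 678.0 L
CL = ln 2 · Vd / t½ = 0.693 × 678.0 / 71.9 = 6.535 L/h
D = CL × Css × τ / F = 6.535 × 19 × 6 / 0.92 = 809.8 mg

810 mg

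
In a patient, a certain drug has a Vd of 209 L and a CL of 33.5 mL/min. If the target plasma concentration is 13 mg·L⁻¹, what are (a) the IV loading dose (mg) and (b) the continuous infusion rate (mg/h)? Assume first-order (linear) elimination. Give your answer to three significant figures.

Loading: fill Vd to C_target → 209.0 L × 13 mg/L = 2717 mg
CL = 33.5 mL/min × 60/1000 = 2.010 L/h
Infusion rate = 2.010 L/h × 13 mg/L = 26.13 mg/h

(a) 2720 mg; (b) 26.1 mg/h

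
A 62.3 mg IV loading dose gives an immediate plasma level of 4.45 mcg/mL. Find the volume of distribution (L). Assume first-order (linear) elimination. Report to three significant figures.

Immediately after an IV bolus, C₀ = Dose / Vd, so Vd = Dose / C₀.
Vd = 62.3 / 4.45 = 14.00 L

14.0 L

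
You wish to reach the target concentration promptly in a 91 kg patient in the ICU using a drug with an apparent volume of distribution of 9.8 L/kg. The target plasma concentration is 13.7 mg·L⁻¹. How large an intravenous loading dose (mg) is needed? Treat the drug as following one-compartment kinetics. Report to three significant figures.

Vd(total) = 91 kg × 9.8 L/kg = 891.8 L
LD = Vd × C = 891.8 × 13.70 = 12220 mg

12200 mg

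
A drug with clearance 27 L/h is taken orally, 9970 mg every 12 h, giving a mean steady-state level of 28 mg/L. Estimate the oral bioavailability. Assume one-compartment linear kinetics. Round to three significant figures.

F·D/τ = CL·Css at steady state → F = CL·Css·τ / D.
F = 27 × 28 × 12 / 9970 = 0.910

0.910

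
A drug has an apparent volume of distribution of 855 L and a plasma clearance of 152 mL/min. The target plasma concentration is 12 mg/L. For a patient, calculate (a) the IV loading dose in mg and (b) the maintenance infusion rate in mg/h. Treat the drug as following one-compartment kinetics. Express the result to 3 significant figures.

LD = Vd · C_target = 855.0 × 12 = 10260 mg
Convert clearance: 152 mL/min × 60 min/h ÷ 1000 mL/L = 9.120 L/h
Infusion rate = 9.120 L/h × 12 mg/L = 109.4 mg/h

(a) 10300 mg; (b) 109 mg/h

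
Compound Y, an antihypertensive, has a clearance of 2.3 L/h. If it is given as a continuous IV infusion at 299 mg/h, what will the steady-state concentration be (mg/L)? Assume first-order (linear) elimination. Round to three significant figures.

130 mg/L

Css = rate / CL = 299 / 2.300 = 130.0 mg/L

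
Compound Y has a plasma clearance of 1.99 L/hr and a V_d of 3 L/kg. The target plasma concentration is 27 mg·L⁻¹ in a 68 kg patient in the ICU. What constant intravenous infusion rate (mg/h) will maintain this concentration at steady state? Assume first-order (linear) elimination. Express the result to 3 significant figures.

Vd does not affect the maintenance rate; only clearance governs steady-state input.
Rate = CL × Css = 1.990 × 27 = 53.73 mg/h

53.7 mg/h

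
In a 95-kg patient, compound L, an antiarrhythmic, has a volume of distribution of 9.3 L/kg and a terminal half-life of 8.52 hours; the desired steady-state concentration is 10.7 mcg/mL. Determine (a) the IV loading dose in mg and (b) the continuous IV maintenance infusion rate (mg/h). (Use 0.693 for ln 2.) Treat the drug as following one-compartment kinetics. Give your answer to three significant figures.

Vd(total) = 95 kg × 9.3 L/kg = 883.5 L
LD = Vd × C = 883.5 × 10.7 = 9453 mg
CL = 0.693 × Vd / t½ = 0.693 × 883.5 / 8.52 = 71.86 L/h
Infusion rate = CL × Css = 71.86 × 10.7 = 768.9 mg/h

(a) 9450 mg; (b) 769 mg/h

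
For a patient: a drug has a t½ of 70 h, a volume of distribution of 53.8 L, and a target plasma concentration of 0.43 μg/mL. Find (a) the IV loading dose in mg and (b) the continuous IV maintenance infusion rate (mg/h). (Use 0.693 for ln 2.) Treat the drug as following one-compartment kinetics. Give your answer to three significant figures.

(a) 23.1 mg; (b) 0.229 mg/h

LD = Vd × C = 53.80 × 0.43 = 23.13 mg
CL = 0.693 × Vd / t½ = 0.693 × 53.80 / 70 = 0.5326 L/h
Infusion rate = CL × Css = 0.5326 × 0.43 = 0.2290 mg/h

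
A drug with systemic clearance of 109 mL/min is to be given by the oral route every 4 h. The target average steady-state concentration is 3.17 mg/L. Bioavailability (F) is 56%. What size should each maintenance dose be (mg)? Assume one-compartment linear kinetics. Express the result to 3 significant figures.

148 mg

CL = 109 mL/min = 109 × 0.06 = 6.540 L/h
D = CL × Css × τ / F = 6.540 × 3.17 × 4 / 0.56 = 148.1 mg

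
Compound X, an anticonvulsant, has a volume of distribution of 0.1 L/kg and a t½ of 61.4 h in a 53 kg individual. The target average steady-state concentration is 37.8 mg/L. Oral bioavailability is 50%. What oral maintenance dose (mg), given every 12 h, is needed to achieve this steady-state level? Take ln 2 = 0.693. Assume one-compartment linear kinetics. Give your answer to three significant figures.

54.3 mg

Vd = 0.1 L/kg × 53 kg = 5.300 L
k = 0.693/61.4 = 0.01129 h⁻¹, so CL = k·Vd = 0.01129 × 5.300 = 0.05984 L/h
D = CL × Css × τ / F = 0.05984 × 37.8 × 12 / 0.5 = 54.29 mg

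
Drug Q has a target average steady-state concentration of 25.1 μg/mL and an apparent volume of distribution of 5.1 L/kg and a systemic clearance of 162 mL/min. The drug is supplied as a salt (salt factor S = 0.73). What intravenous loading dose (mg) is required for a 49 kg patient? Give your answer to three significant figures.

Vd = 5.1 L/kg × 49 kg = 249.9 L
LD = Vd × C / S = 249.9 × 25.10 / 0.73 = 8592 mg

8590 mg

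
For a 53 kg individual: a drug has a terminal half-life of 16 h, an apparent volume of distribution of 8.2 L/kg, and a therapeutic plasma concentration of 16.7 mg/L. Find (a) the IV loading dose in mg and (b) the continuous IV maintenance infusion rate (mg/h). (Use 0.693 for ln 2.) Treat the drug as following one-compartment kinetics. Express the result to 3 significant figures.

Vd = 8.2 L/kg × 53 kg = 434.6 L
LD = Vd × C = 434.6 × 16.7 = 7258 mg
CL = 0.693 × Vd / t½ = 0.693 × 434.6 / 16 = 18.82 L/h
Infusion rate = CL × Css = 18.82 × 16.7 = 314.3 mg/h

(a) 7260 mg; (b) 314 mg/h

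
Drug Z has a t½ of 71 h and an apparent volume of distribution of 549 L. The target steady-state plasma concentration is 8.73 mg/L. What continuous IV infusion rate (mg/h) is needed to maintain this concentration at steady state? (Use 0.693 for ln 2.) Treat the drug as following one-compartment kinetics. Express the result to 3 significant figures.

CL = ln 2 · Vd / t½ = 0.693 × 549.0 / 71 = 5.359 L/h
Infusion rate = CL × Css = 5.359 × 8.73 = 46.78 mg/h

46.8 mg/h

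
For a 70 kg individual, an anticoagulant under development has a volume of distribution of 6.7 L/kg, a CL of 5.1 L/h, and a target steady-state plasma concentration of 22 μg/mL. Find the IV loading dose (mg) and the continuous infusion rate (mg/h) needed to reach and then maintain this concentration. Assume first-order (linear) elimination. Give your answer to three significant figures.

Vd(total) = 70 kg × 6.7 L/kg = 469.0 L
Loading: fill Vd to C_target → 469.0 L × 22 mg/L = 10320 mg
Infusion rate = 5.100 L/h × 22 mg/L = 112.2 mg/h

(a) 10300 mg; (b) 112 mg/h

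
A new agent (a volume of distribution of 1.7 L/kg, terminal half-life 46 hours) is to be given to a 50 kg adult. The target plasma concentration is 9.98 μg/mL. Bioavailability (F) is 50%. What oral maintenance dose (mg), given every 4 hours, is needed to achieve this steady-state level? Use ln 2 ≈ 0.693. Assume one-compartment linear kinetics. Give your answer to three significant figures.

102 mg

Vd(total) = 50 kg × 1.7 L/kg = 85.00 L
CL = 0.693 × Vd / t½ = 0.693 × 85.00 / 46 = 1.281 L/h
D = CL × Css × τ / F = 1.281 × 9.98 × 4 / 0.5 = 102.3 mg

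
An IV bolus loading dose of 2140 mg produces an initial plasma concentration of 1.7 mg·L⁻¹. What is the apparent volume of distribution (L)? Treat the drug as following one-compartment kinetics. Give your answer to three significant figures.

Immediately after an IV bolus, C₀ = Dose / Vd, so Vd = Dose / C₀.
Vd = 2140 / 1.7 = 1259 L

1260 L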